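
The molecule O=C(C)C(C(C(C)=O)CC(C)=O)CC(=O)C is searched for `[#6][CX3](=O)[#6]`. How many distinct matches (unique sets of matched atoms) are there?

4

[#6][CX3](=O)[#6] is the SMARTS for a ketone: a carbonyl carbon (no H) flanked by two carbons.
The molecule carries 4 separate instances of an acetyl/ketone group (-C(=O)CH3) meeting every constraint; each maps to a distinct set of atoms, giving 4 matches.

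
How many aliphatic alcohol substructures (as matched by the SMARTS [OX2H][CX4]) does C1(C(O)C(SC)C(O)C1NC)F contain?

2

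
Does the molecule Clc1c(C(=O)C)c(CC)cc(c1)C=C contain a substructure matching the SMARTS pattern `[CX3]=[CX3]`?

Yes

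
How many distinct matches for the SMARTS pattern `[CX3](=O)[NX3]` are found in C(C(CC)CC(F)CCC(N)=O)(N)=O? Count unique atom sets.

2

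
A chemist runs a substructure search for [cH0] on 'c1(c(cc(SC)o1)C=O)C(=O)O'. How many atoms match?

3

Check the 12 heavy atoms by environment: 1× o (aromatic, H0) → no; 3× c (aromatic, H0) → match; 1× c (aromatic, H1) → no; 1× C (H1) → no; 2× O (H0) → no; 1× C (H0) → no; 1× O (H1) → no; 1× S (H0) → no; 1× C (H3) → no.
That gives 3 matching atoms.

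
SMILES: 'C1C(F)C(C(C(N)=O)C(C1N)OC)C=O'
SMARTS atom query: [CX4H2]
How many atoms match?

The query [CX4H2] means: sp3 carbon (X4) with exactly two hydrogens.
Check the 15 heavy atoms by environment: 5× C (H1, X4) → no; 1× C (H2, X4) → match; 1× O (H0, X2) → no; 1× C (H3, X4) → no; 2× N (H2, X3) → no; 1× C (H1, X3) → no; 2× O (H0, X1) → no; 1× F (H0, X1) → no; 1× C (H0, X3) → no.
That gives 1 matching atom.

1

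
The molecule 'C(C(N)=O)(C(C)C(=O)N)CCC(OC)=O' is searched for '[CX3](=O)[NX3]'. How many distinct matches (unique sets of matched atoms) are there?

2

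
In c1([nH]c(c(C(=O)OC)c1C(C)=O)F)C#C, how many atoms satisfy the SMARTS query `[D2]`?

The query [D2] means: atom with exactly two heavy-atom neighbours.
Check the 15 heavy atoms by environment: 1× n (aromatic, D2) → match; 4× c (aromatic, D3) → no; 2× C (D3) → no; 2× O (D1) → no; 3× C (D1) → no; 1× O (D2) → match; 1× F (D1) → no; 1× C (D2) → match.
Summing the matching environments: 1 + 1 + 1 = 3 matching atoms.

3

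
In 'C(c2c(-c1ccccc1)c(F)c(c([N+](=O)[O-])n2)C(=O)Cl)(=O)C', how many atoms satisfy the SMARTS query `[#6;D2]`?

5

The query [#6;D2] means: any carbon bonded to exactly two heavy atoms.
Check the 22 heavy atoms by environment: 1× n (aromatic, D2) → no; 6× c (aromatic, D3) → no; 2× C (D3) → no; 3× O (D1) → no; 1× C (D1) → no; 1× N (charge +1, D3) → no; 1× O (charge -1, D1) → no; 1× Cl (D1) → no; 5× c (aromatic, D2) → match; 1× F (D1) → no.
That gives 5 matching atoms.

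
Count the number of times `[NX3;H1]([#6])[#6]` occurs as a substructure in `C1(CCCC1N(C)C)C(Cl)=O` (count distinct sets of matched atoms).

0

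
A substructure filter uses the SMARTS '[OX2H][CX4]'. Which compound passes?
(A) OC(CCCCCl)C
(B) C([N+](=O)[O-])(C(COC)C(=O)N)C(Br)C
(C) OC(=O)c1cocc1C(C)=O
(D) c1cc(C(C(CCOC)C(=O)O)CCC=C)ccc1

A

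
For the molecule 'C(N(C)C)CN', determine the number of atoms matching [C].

4

The query [C] means: uppercase C matches aliphatic (non-aromatic) carbon only.
Check the 6 heavy atoms by environment: 4× C → match; 2× N → no.
That gives 4 matching atoms.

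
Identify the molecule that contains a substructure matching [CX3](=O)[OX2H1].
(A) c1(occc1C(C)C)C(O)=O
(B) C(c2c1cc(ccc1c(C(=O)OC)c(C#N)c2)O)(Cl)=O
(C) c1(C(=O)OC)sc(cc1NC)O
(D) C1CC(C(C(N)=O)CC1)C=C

A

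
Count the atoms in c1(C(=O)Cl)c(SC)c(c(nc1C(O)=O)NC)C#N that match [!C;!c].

8

The query [!C;!c] means: neither aliphatic nor aromatic carbon — same as [!#6].
Check the 18 heavy atoms by environment: 1× n (aromatic) → match; 5× c (aromatic) → no; 1× S → match; 5× C → no; 2× N → match; 3× O → match; 1× Cl → match.
Summing the matching environments: 1 + 1 + 2 + 3 + 1 = 8 matching atoms.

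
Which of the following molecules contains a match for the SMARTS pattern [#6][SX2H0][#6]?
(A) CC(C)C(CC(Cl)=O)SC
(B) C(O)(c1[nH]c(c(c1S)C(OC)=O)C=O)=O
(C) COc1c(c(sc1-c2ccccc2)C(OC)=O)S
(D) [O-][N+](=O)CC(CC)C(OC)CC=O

A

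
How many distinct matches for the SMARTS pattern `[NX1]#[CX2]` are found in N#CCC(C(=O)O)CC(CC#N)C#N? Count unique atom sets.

3

[NX1]#[CX2] is the SMARTS for a nitrile: a nitrogen triple-bonded to a two-connected carbon.
The molecule carries 3 separate instances of a nitrile (-C#N) meeting every constraint; each maps to a distinct set of atoms, giving 3 matches.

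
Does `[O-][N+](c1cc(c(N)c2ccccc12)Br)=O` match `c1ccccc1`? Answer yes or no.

Yes

The pattern c1ccccc1 describes six aromatic carbons in a ring — a benzene ring.
The required atom environment is present in the molecule, so the pattern matches.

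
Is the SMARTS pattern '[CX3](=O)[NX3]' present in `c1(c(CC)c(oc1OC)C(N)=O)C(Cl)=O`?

Yes

The pattern [CX3](=O)[NX3] describes a carbonyl carbon bonded to a trivalent nitrogen — an amide.
The molecule carries a primary amide (-C(=O)NH2), whose atoms satisfy every constraint of the query, so the pattern matches.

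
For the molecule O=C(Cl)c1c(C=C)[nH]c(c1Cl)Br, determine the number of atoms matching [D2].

Check the 12 heavy atoms by environment: 1× n (aromatic, D2) → match; 4× c (aromatic, D3) → no; 1× C (D2) → match; 1× C (D1) → no; 1× Br (D1) → no; 2× Cl (D1) → no; 1× C (D3) → no; 1× O (D1) → no.
Summing the matching environments: 1 + 1 = 2 matching atoms.

2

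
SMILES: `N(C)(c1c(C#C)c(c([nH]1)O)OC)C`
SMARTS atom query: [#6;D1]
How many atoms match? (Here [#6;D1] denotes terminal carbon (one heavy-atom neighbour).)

The query [#6;D1] means: carbon bonded to exactly one heavy atom.
Check the 13 heavy atoms by environment: 1× n (aromatic, D2) → no; 4× c (aromatic, D3) → no; 1× C (D2) → no; 4× C (D1) → match; 1× O (D1) → no; 1× N (D3) → no; 1× O (D2) → no.
That gives 4 matching atoms.

4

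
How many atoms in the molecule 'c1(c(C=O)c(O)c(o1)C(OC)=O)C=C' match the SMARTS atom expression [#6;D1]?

2

The query [#6;D1] means: carbon bonded to exactly one heavy atom.
Check the 14 heavy atoms by environment: 1× o (aromatic, D2) → no; 4× c (aromatic, D3) → no; 2× C (D2) → no; 2× C (D1) → match; 1× C (D3) → no; 3× O (D1) → no; 1× O (D2) → no.
That gives 2 matching atoms.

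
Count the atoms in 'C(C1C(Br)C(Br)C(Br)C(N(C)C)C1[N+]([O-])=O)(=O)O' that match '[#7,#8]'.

The query [#7,#8] means: nitrogen or oxygen (comma = OR).
Check the 18 heavy atoms by environment: 9× C → no; 1× N (charge +1) → match; 1× O (charge -1) → match; 3× O → match; 3× Br → no; 1× N → match.
Summing the matching environments: 1 + 1 + 3 + 1 = 6 matching atoms.

6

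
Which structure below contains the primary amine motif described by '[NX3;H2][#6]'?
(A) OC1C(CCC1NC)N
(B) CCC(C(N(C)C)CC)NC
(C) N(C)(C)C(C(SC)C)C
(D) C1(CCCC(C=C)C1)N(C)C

A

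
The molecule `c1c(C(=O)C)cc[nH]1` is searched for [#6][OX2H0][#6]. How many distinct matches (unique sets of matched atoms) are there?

0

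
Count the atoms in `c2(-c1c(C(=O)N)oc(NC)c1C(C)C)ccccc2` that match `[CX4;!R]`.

The query [CX4;!R] means: aliphatic carbon with four total connections, not in a ring.
Check the 19 heavy atoms by environment: 1× o (aromatic, X2, in 5-ring) → no; 4× c (aromatic, X3, in 5-ring) → no; 6× c (aromatic, X3, in 6-ring) → no; 2× N (X3, acyclic) → no; 4× C (X4, acyclic) → match; 1× C (X3, acyclic) → no; 1× O (X1, acyclic) → no.
That gives 4 matching atoms.

4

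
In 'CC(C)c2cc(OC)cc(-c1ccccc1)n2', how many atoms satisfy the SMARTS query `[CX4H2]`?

Check the 17 heavy atoms by environment: 1× n (aromatic, H0, X2) → no; 4× c (aromatic, H0, X3) → no; 7× c (aromatic, H1, X3) → no; 1× O (H0, X2) → no; 3× C (H3, X4) → no; 1× C (H1, X4) → no.
No environment satisfies the query, so 0 matching atoms.

0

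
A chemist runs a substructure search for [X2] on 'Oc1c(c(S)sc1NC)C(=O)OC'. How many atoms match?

4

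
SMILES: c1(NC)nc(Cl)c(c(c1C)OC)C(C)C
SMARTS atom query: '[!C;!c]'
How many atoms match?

4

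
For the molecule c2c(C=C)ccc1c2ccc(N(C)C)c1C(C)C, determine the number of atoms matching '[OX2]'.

0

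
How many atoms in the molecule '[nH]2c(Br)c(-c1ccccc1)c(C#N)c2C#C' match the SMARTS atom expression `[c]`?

10

The query [c] means: lowercase c matches aromatic carbon only.
Check the 16 heavy atoms by environment: 1× n (aromatic) → no; 10× c (aromatic) → match; 3× C → no; 1× Br → no; 1× N → no.
That gives 10 matching atoms.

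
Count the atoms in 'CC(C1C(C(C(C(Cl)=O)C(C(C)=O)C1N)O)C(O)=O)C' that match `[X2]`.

2

The query [X2] means: any atom with exactly two total connections (bonds + H).
Check the 20 heavy atoms by environment: 10× C (X4) → no; 3× C (X3) → no; 3× O (X1) → no; 2× O (X2) → match; 1× N (X3) → no; 1× Cl (X1) → no.
That gives 2 matching atoms.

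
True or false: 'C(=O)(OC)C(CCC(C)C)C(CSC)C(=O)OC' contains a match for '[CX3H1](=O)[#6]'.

False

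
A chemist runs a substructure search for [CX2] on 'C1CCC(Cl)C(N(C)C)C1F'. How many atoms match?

0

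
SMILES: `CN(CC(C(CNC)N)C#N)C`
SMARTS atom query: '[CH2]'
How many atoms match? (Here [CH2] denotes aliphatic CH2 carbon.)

Check the 12 heavy atoms by environment: 2× C (H2) → match; 2× C (H1) → no; 2× N (H0) → no; 3× C (H3) → no; 1× N (H1) → no; 1× N (H2) → no; 1× C (H0) → no.
That gives 2 matching atoms.

2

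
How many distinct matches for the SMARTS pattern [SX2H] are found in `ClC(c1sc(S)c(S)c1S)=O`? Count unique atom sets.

3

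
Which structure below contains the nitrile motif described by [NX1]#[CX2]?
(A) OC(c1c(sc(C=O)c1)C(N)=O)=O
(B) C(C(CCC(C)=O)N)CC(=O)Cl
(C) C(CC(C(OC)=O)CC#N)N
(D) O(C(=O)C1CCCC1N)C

[NX1]#[CX2] describes a nitrogen triple-bonded to a two-connected carbon (a nitrile).
(A) has a primary amide (-C(=O)NH2) but the nitrogen is NX3, not NX1.
(B) has a primary amino group (-NH2) but the nitrogen is NX3 (three connections), not NX1 triple-bonded.
(C) contains a nitrile (-C#N), which satisfies every atom and bond constraint.
(D) has a primary amino group (-NH2) but the nitrogen is NX3 (three connections), not NX1 triple-bonded.
So the answer is (C).

C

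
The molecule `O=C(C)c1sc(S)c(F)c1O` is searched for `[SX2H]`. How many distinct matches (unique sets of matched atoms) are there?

[SX2H] is the SMARTS for a thiol: an aliphatic sulfur with two connections, one being H.
Exactly one fragment in the molecule meets all constraints, giving 1 match.

1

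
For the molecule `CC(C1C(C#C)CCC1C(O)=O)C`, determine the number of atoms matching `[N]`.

The query [N] means: uppercase N matches aliphatic (non-aromatic) nitrogen only.
Check the 13 heavy atoms by environment: 11× C → no; 2× O → no.
No environment satisfies the query, so 0 matching atoms.

0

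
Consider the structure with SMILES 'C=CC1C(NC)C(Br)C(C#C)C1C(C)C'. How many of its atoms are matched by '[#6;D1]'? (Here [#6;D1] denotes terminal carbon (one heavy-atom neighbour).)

5

Check the 15 heavy atoms by environment: 6× C (D3) → no; 5× C (D1) → match; 1× Br (D1) → no; 2× C (D2) → no; 1× N (D2) → no.
That gives 5 matching atoms.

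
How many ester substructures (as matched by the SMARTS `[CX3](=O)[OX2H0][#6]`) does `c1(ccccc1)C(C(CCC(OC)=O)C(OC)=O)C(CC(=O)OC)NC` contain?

3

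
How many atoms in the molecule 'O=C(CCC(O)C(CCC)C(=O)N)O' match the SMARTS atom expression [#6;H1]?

2

The query [#6;H1] means: any carbon bearing exactly one hydrogen.
Check the 14 heavy atoms by environment: 4× C (H2) → no; 2× C (H1) → match; 1× C (H3) → no; 2× C (H0) → no; 2× O (H0) → no; 2× O (H1) → no; 1× N (H2) → no.
That gives 2 matching atoms.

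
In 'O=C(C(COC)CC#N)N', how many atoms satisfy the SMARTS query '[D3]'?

Check the 10 heavy atoms by environment: 3× C (D2) → no; 2× C (D3) → match; 1× O (D2) → no; 1× C (D1) → no; 2× N (D1) → no; 1× O (D1) → no.
That gives 2 matching atoms.

2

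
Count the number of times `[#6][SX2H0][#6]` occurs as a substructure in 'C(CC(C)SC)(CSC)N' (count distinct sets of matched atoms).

[#6][SX2H0][#6] is the SMARTS for a thioether: an aliphatic sulfur bridging two carbons with no H on the sulfur.
The molecule carries 2 separate instances of a methylthio ether (-SCH3) meeting every constraint; each maps to a distinct set of atoms, giving 2 matches.

2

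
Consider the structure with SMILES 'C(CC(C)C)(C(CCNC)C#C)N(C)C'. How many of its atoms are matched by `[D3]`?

Check the 15 heavy atoms by environment: 4× C (D2) → no; 3× C (D3) → match; 1× N (D2) → no; 6× C (D1) → no; 1× N (D3) → match.
Summing the matching environments: 3 + 1 = 4 matching atoms.

4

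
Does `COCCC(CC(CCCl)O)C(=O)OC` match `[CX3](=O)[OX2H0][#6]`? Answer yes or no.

Yes

The pattern [CX3](=O)[OX2H0][#6] describes a carbonyl carbon bonded to an oxygen that is itself bonded to carbon (no H on that O) — an ester.
The molecule carries a methyl-ester group (-C(=O)OCH3), whose atoms satisfy every constraint of the query, so the pattern matches.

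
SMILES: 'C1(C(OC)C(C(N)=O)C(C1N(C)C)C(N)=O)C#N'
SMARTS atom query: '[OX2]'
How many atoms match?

The query [OX2] means: aliphatic oxygen with two total connections — ether, hydroxyl, or ester single-bond O.
Check the 18 heavy atoms by environment: 8× C (X4) → no; 2× C (X3) → no; 2× O (X1) → no; 3× N (X3) → no; 1× C (X2) → no; 1× N (X1) → no; 1× O (X2) → match.
That gives 1 matching atom.

1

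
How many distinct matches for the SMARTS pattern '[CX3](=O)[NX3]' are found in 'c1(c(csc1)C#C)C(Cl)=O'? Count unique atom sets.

0

[CX3](=O)[NX3] is the SMARTS for an amide: a carbonyl carbon bonded to a trivalent nitrogen.
No fragment in the molecule satisfies every constraint, giving 0 matches.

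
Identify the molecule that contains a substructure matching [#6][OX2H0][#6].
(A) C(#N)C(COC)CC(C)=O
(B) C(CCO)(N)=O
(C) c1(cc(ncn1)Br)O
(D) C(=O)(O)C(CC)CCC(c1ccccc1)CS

A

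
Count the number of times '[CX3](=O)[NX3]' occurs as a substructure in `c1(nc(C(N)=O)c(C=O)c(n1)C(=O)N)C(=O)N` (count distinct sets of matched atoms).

3

[CX3](=O)[NX3] is the SMARTS for an amide: a carbonyl carbon bonded to a trivalent nitrogen.
The molecule carries 3 separate instances of a primary amide (-C(=O)NH2) meeting every constraint; each maps to a distinct set of atoms, giving 3 matches.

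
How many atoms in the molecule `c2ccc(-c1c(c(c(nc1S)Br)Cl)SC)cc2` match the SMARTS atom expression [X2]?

The query [X2] means: any atom with exactly two total connections (bonds + H).
Check the 17 heavy atoms by environment: 1× n (aromatic, X2) → match; 11× c (aromatic, X3) → no; 2× S (X2) → match; 1× C (X4) → no; 1× Cl (X1) → no; 1× Br (X1) → no.
Summing the matching environments: 1 + 2 = 3 matching atoms.

3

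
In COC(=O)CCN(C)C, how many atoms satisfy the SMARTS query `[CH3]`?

The query [CH3] means: aliphatic carbon with exactly three hydrogens.
Check the 9 heavy atoms by environment: 2× C (H2) → no; 1× C (H0) → no; 2× O (H0) → no; 3× C (H3) → match; 1× N (H0) → no.
That gives 3 matching atoms.

3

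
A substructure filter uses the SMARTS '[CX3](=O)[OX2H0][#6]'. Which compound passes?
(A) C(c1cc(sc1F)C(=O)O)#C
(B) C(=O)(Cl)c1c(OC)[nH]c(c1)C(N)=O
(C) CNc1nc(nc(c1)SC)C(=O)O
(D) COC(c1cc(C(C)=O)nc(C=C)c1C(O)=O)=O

D

[CX3](=O)[OX2H0][#6] describes a carbonyl carbon bonded to an oxygen that is itself bonded to carbon (no H on that O) (an ester).
(A) has a carboxylic acid group (-C(=O)OH) but the singly-bonded O carries H (OX2H1, not H0).
(B) has a primary amide (-C(=O)NH2) but the carbonyl is bonded to N, not to an O-C linkage.
(C) has a carboxylic acid group (-C(=O)OH) but the singly-bonded O carries H (OX2H1, not H0).
(D) contains a methyl-ester group (-C(=O)OCH3), which satisfies every atom and bond constraint.
So the answer is (D).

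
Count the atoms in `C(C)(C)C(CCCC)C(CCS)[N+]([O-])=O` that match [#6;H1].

The query [#6;H1] means: any carbon bearing exactly one hydrogen.
Check the 15 heavy atoms by environment: 5× C (H2) → no; 3× C (H1) → match; 3× C (H3) → no; 1× S (H1) → no; 1× N (charge +1, H0) → no; 1× O (charge -1, H0) → no; 1× O (H0) → no.
That gives 3 matching atoms.

3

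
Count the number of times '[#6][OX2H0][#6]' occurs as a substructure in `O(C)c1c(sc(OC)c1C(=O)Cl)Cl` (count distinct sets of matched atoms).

2

[#6][OX2H0][#6] is the SMARTS for an ether: an aliphatic oxygen bridging two carbons with no H on the oxygen.
The molecule carries 2 separate instances of a methoxy ether (-OCH3) meeting every constraint; each maps to a distinct set of atoms, giving 2 matches.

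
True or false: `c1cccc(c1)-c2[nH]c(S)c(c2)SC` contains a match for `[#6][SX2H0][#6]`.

True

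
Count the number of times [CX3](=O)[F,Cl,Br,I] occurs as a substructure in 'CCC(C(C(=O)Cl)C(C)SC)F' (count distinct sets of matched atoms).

[CX3](=O)[F,Cl,Br,I] is the SMARTS for an acyl halide: a carbonyl carbon bonded to a halogen.
Exactly one fragment in the molecule meets all constraints, giving 1 match.

1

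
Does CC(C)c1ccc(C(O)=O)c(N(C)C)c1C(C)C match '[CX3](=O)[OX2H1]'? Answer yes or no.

The pattern [CX3](=O)[OX2H1] describes an sp2 carbon double-bonded to O and single-bonded to an -OH oxygen — a carboxylic acid.
The molecule carries a carboxylic acid group (-C(=O)OH), whose atoms satisfy every constraint of the query, so the pattern matches.

Yes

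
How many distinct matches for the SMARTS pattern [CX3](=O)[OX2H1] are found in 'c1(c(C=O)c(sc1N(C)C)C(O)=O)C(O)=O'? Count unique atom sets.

2

[CX3](=O)[OX2H1] is the SMARTS for a carboxylic acid: an sp2 carbon double-bonded to O and single-bonded to an -OH oxygen.
The molecule carries 2 separate instances of a carboxylic acid group (-C(=O)OH) meeting every constraint; each maps to a distinct set of atoms, giving 2 matches.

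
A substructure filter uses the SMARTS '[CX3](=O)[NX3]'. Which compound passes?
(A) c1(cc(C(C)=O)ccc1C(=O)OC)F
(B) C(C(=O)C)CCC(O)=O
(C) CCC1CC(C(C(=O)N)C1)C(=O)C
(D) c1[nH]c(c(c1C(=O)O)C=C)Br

[CX3](=O)[NX3] describes a carbonyl carbon bonded to a trivalent nitrogen (an amide).
(A) has a methyl-ester group (-C(=O)OCH3) but the carbonyl is bonded to O, not to an NX3 nitrogen.
(B) has a carboxylic acid group (-C(=O)OH) but the carbonyl is bonded to O, not to an NX3 nitrogen.
(C) contains a primary amide (-C(=O)NH2), which satisfies every atom and bond constraint.
(D) has a carboxylic acid group (-C(=O)OH) but the carbonyl is bonded to O, not to an NX3 nitrogen.
So the answer is (C).

C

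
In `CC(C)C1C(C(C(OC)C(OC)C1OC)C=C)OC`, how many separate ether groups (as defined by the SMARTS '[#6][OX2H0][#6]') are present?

4

[#6][OX2H0][#6] is the SMARTS for an ether: an aliphatic oxygen bridging two carbons with no H on the oxygen.
The molecule carries 4 separate instances of a methoxy ether (-OCH3) meeting every constraint; each maps to a distinct set of atoms, giving 4 matches.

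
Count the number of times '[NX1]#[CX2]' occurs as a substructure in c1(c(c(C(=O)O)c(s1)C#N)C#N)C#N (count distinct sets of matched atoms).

3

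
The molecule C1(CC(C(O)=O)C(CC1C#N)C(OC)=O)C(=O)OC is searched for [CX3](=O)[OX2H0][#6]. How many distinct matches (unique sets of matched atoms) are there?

2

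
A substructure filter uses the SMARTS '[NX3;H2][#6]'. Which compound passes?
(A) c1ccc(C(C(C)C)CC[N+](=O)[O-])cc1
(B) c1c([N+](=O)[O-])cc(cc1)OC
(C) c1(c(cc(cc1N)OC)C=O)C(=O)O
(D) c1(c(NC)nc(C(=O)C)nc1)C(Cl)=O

C

[NX3;H2][#6] describes a trivalent nitrogen with two H attached to carbon (a primary amine).
(A) has a nitro group (-[N+](=O)[O-]) but the nitrogen is [N+] with no H, not NX3H2.
(B) has a nitro group (-[N+](=O)[O-]) but the nitrogen is [N+] with no H, not NX3H2.
(C) contains a primary amino group (-NH2), which satisfies every atom and bond constraint.
(D) has an N-methylamino group (-NHCH3) but the nitrogen bears two carbons and only one H (H1), not H2.
So the answer is (C).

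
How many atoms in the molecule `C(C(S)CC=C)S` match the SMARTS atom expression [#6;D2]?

3

Check the 7 heavy atoms by environment: 3× C (D2) → match; 1× C (D3) → no; 2× S (D1) → no; 1× C (D1) → no.
That gives 3 matching atoms.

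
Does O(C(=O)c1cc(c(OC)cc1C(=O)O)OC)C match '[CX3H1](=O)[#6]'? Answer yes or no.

The pattern [CX3H1](=O)[#6] describes an sp2 carbon with one H, double-bonded to O and single-bonded to carbon — an aldehyde.
The closest candidate here is a methyl-ester group (-C(=O)OCH3), but the carbonyl carbon has H0, not H1. No other fragment satisfies the full query, so there is no match.

No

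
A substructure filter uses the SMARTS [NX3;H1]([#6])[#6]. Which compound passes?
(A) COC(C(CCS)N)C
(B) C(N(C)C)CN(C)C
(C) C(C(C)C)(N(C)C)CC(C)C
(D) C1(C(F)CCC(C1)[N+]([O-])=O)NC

[NX3;H1]([#6])[#6] describes a trivalent nitrogen with one H, bonded to two carbons (a secondary amine).
(A) has a primary amino group (-NH2) but the nitrogen has H2 and only one carbon neighbour.
(B) has a dimethylamino group (-N(CH3)2) but the nitrogen has H0, not H1.
(C) has a dimethylamino group (-N(CH3)2) but the nitrogen has H0, not H1.
(D) contains an N-methylamino group (-NHCH3), which satisfies every atom and bond constraint.
So the answer is (D).

D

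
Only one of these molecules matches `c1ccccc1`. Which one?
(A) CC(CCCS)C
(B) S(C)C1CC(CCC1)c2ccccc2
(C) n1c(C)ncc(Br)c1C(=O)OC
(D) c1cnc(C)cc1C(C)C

B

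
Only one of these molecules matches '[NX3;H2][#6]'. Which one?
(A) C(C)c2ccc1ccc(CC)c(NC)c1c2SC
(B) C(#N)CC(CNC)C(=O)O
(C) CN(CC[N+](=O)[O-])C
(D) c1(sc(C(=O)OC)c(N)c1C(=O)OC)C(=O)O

D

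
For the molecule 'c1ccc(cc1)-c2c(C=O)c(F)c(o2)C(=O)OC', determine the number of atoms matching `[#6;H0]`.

The query [#6;H0] means: any carbon with no attached hydrogen.
Check the 18 heavy atoms by environment: 1× o (aromatic, H0) → no; 5× c (aromatic, H0) → match; 1× C (H1) → no; 3× O (H0) → no; 5× c (aromatic, H1) → no; 1× F (H0) → no; 1× C (H0) → match; 1× C (H3) → no.
Summing the matching environments: 5 + 1 = 6 matching atoms.

6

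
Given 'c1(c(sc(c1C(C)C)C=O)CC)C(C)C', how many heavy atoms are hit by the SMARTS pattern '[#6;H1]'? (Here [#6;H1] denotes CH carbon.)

3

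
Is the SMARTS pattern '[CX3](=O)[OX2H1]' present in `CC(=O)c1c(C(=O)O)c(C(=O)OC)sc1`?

The pattern [CX3](=O)[OX2H1] describes an sp2 carbon double-bonded to O and single-bonded to an -OH oxygen — a carboxylic acid.
The molecule carries a carboxylic acid group (-C(=O)OH), whose atoms satisfy every constraint of the query, so the pattern matches.

Yes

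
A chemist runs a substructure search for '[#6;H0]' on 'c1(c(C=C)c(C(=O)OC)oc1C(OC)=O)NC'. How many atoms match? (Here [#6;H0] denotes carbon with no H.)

Check the 17 heavy atoms by environment: 1× o (aromatic, H0) → no; 4× c (aromatic, H0) → match; 2× C (H0) → match; 4× O (H0) → no; 3× C (H3) → no; 1× N (H1) → no; 1× C (H1) → no; 1× C (H2) → no.
Summing the matching environments: 4 + 2 = 6 matching atoms.

6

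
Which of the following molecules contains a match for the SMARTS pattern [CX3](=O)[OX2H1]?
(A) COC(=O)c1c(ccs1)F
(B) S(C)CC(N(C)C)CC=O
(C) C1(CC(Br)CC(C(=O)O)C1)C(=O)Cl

C

[CX3](=O)[OX2H1] describes an sp2 carbon double-bonded to O and single-bonded to an -OH oxygen (a carboxylic acid).
(A) has a methyl-ester group (-C(=O)OCH3) but the singly-bonded O has no H (OX2H0, not OX2H1).
(B) has an aldehyde (-CHO) but there is no singly-bonded oxygen on the carbonyl carbon.
(C) contains a carboxylic acid group (-C(=O)OH), which satisfies every atom and bond constraint.
So the answer is (C).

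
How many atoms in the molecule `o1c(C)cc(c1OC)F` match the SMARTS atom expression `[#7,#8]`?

2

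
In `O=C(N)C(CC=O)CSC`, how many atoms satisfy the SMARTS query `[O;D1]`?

2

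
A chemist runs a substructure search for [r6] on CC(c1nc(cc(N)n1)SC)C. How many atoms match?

6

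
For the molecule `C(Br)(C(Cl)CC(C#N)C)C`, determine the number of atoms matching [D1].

5

The query [D1] means: atom with exactly one heavy-atom neighbour (degree 1).
Check the 10 heavy atoms by environment: 2× C (D1) → match; 3× C (D3) → no; 2× C (D2) → no; 1× N (D1) → match; 1× Br (D1) → match; 1× Cl (D1) → match.
Summing the matching environments: 2 + 1 + 1 + 1 = 5 matching atoms.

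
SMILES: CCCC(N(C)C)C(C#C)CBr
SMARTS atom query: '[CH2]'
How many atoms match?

3

The query [CH2] means: aliphatic carbon with exactly two hydrogens.
Check the 12 heavy atoms by environment: 3× C (H2) → match; 3× C (H1) → no; 3× C (H3) → no; 1× N (H0) → no; 1× C (H0) → no; 1× Br (H0) → no.
That gives 3 matching atoms.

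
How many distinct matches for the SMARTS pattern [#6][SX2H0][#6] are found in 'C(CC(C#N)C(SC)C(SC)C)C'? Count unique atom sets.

[#6][SX2H0][#6] is the SMARTS for a thioether: an aliphatic sulfur bridging two carbons with no H on the sulfur.
The molecule carries 2 separate instances of a methylthio ether (-SCH3) meeting every constraint; each maps to a distinct set of atoms, giving 2 matches.

2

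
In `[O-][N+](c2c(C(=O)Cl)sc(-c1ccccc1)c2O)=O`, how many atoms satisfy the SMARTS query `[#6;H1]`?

The query [#6;H1] means: any carbon bearing exactly one hydrogen.
Check the 18 heavy atoms by environment: 1× s (aromatic, H0) → no; 5× c (aromatic, H0) → no; 1× O (H1) → no; 5× c (aromatic, H1) → match; 1× C (H0) → no; 2× O (H0) → no; 1× Cl (H0) → no; 1× N (charge +1, H0) → no; 1× O (charge -1, H0) → no.
That gives 5 matching atoms.

5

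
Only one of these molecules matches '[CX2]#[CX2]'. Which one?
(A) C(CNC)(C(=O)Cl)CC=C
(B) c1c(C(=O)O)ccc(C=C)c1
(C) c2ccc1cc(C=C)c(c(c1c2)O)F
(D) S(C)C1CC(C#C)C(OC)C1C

D

[CX2]#[CX2] describes a carbon-carbon triple bond (an alkyne).
(A) has a vinyl group (-CH=CH2) but the C=C is a double bond; both carbons are CX3, not CX2.
(B) has a vinyl group (-CH=CH2) but the C=C is a double bond; both carbons are CX3, not CX2.
(C) has a vinyl group (-CH=CH2) but the C=C is a double bond; both carbons are CX3, not CX2.
(D) contains an ethynyl group (-C#CH), which satisfies every atom and bond constraint.
So the answer is (D).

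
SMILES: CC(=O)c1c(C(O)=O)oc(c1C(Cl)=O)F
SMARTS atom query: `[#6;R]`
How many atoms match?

The query [#6;R] means: carbon that is part of a ring.
Check the 15 heavy atoms by environment: 1× o (aromatic, in 5-ring) → no; 4× c (aromatic, in 5-ring) → match; 4× C (acyclic) → no; 4× O (acyclic) → no; 1× F (acyclic) → no; 1× Cl (acyclic) → no.
That gives 4 matching atoms.

4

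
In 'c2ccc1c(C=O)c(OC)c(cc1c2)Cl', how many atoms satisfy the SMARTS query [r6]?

10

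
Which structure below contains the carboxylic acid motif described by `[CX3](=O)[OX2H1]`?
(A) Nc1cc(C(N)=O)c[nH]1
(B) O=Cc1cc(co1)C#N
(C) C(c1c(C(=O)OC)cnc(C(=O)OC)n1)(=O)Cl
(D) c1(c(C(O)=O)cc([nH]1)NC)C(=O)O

D

[CX3](=O)[OX2H1] describes an sp2 carbon double-bonded to O and single-bonded to an -OH oxygen (a carboxylic acid).
(A) has a primary amide (-C(=O)NH2) but the carbonyl is bonded to N, not to an -OH oxygen.
(B) has an aldehyde (-CHO) but there is no singly-bonded oxygen on the carbonyl carbon.
(C) has a methyl-ester group (-C(=O)OCH3) but the singly-bonded O has no H (OX2H0, not OX2H1).
(D) contains a carboxylic acid group (-C(=O)OH), which satisfies every atom and bond constraint.
So the answer is (D).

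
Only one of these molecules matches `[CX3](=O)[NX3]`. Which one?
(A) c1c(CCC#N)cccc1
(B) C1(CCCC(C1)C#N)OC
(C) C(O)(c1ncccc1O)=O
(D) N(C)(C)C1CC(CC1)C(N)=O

D

[CX3](=O)[NX3] describes a carbonyl carbon bonded to a trivalent nitrogen (an amide).
(A) has a nitrile (-C#N) but the nitrile N is NX1 (triple-bonded), not NX3.
(B) has a nitrile (-C#N) but the nitrile N is NX1 (triple-bonded), not NX3.
(C) has a carboxylic acid group (-C(=O)OH) but the carbonyl is bonded to O, not to an NX3 nitrogen.
(D) contains a primary amide (-C(=O)NH2), which satisfies every atom and bond constraint.
So the answer is (D).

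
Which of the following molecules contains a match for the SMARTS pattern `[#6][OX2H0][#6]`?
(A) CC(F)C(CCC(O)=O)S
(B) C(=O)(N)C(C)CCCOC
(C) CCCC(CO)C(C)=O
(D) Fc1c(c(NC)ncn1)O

B

[#6][OX2H0][#6] describes an aliphatic oxygen bridging two carbons with no H on the oxygen (an ether).
(A) has a carboxylic acid group (-C(=O)OH) but the -OH oxygen has H1; the =O is OX1, not OX2.
(B) contains a methoxy ether (-OCH3), which satisfies every atom and bond constraint.
(C) has a hydroxyl group (-OH) but the oxygen has H1, not H0 bridging two carbons.
(D) has a hydroxyl group (-OH) but the oxygen has H1, not H0 bridging two carbons.
So the answer is (B).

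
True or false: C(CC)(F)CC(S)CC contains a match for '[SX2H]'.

The pattern [SX2H] describes an aliphatic sulfur with two connections, one being H — a thiol.
The molecule carries a thiol (-SH), whose atoms satisfy every constraint of the query, so the pattern matches.

True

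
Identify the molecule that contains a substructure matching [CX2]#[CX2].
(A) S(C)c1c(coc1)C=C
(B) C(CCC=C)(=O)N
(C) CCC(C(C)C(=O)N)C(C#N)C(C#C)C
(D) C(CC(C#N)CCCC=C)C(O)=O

C

[CX2]#[CX2] describes a carbon-carbon triple bond (an alkyne).
(A) has a vinyl group (-CH=CH2) but the C=C is a double bond; both carbons are CX3, not CX2.
(B) has a vinyl group (-CH=CH2) but the C=C is a double bond; both carbons are CX3, not CX2.
(C) contains an ethynyl group (-C#CH), which satisfies every atom and bond constraint.
(D) has a nitrile (-C#N) but the triple bond is C#N, not C#C.
So the answer is (C).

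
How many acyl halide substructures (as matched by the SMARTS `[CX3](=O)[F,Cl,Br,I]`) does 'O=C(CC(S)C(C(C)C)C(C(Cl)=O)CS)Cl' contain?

2

[CX3](=O)[F,Cl,Br,I] is the SMARTS for an acyl halide: a carbonyl carbon bonded to a halogen.
The molecule carries 2 separate instances of an acyl chloride (-C(=O)Cl) meeting every constraint; each maps to a distinct set of atoms, giving 2 matches.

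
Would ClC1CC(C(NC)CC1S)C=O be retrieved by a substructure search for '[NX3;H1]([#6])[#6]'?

Yes

The pattern [NX3;H1]([#6])[#6] describes a trivalent nitrogen with one H, bonded to two carbons — a secondary amine.
The molecule carries an N-methylamino group (-NHCH3), whose atoms satisfy every constraint of the query, so the pattern matches.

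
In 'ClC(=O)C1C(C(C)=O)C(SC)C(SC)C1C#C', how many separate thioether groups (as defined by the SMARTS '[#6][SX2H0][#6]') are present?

[#6][SX2H0][#6] is the SMARTS for a thioether: an aliphatic sulfur bridging two carbons with no H on the sulfur.
The molecule carries 2 separate instances of a methylthio ether (-SCH3) meeting every constraint; each maps to a distinct set of atoms, giving 2 matches.

2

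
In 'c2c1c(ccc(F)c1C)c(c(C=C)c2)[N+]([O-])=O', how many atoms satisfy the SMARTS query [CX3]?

2

The query [CX3] means: C with X3: aliphatic carbon with exactly 3 total connections.
Check the 17 heavy atoms by environment: 10× c (aromatic, X3) → no; 1× N (charge +1, X3) → no; 1× O (charge -1, X1) → no; 1× O (X1) → no; 2× C (X3) → match; 1× C (X4) → no; 1× F (X1) → no.
That gives 2 matching atoms.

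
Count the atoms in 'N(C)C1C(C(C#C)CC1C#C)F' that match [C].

10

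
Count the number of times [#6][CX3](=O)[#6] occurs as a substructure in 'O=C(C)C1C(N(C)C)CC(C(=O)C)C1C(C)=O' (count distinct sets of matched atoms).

[#6][CX3](=O)[#6] is the SMARTS for a ketone: a carbonyl carbon (no H) flanked by two carbons.
The molecule carries 3 separate instances of an acetyl/ketone group (-C(=O)CH3) meeting every constraint; each maps to a distinct set of atoms, giving 3 matches.

3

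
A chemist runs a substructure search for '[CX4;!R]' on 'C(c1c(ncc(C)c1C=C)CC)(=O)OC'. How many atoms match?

The query [CX4;!R] means: aliphatic carbon with four total connections, not in a ring.
Check the 15 heavy atoms by environment: 1× n (aromatic, X2, in 6-ring) → no; 5× c (aromatic, X3, in 6-ring) → no; 3× C (X3, acyclic) → no; 4× C (X4, acyclic) → match; 1× O (X1, acyclic) → no; 1× O (X2, acyclic) → no.
That gives 4 matching atoms.

4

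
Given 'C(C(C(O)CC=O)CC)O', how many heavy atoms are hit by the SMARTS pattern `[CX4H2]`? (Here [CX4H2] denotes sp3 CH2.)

3

The query [CX4H2] means: sp3 carbon (X4) with exactly two hydrogens.
Check the 10 heavy atoms by environment: 3× C (H2, X4) → match; 2× C (H1, X4) → no; 1× C (H1, X3) → no; 1× O (H0, X1) → no; 2× O (H1, X2) → no; 1× C (H3, X4) → no.
That gives 3 matching atoms.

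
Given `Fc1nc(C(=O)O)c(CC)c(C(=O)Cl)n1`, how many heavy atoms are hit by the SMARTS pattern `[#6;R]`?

4

The query [#6;R] means: carbon that is part of a ring.
Check the 15 heavy atoms by environment: 2× n (aromatic, in 6-ring) → no; 4× c (aromatic, in 6-ring) → match; 4× C (acyclic) → no; 3× O (acyclic) → no; 1× F (acyclic) → no; 1× Cl (acyclic) → no.
That gives 4 matching atoms.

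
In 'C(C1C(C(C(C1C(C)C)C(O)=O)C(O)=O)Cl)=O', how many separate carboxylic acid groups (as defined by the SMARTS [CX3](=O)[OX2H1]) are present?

2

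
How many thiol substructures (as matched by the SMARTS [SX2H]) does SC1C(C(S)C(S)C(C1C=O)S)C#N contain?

4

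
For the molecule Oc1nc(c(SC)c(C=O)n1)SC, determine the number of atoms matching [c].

4

The query [c] means: lowercase c matches aromatic carbon only.
Check the 13 heavy atoms by environment: 2× n (aromatic) → no; 4× c (aromatic) → match; 3× C → no; 2× O → no; 2× S → no.
That gives 4 matching atoms.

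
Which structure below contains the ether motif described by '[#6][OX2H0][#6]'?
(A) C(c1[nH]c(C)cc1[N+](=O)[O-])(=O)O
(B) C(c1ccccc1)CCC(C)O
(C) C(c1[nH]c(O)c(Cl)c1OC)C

C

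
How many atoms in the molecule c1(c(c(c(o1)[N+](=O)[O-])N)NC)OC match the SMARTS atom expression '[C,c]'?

The query [C,c] means: comma = OR; matches aliphatic or aromatic carbon — same as #6.
Check the 13 heavy atoms by environment: 1× o (aromatic) → no; 4× c (aromatic) → match; 1× N (charge +1) → no; 1× O (charge -1) → no; 2× O → no; 2× C → match; 2× N → no.
Summing the matching environments: 4 + 2 = 6 matching atoms.

6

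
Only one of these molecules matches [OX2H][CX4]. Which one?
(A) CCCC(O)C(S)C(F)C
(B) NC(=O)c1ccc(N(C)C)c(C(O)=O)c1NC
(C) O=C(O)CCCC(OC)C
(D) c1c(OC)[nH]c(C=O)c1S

[OX2H][CX4] describes a hydroxyl oxygen bound to an sp3 (X4) carbon (an aliphatic alcohol).
(A) contains a hydroxyl group (-OH), which satisfies every atom and bond constraint.
(B) has a carboxylic acid group (-C(=O)OH) but the -OH is on a CX3 carbonyl carbon, not a CX4 carbon.
(C) has a methoxy ether (-OCH3) but the oxygen has H0 (ether), not H1.
(D) has a methoxy ether (-OCH3) but the oxygen has H0 (ether), not H1.
So the answer is (A).

A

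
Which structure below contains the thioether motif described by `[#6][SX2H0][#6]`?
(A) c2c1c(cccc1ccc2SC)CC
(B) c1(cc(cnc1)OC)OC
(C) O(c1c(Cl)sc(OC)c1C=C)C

A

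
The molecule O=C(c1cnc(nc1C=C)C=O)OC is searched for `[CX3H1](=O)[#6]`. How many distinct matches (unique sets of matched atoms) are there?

[CX3H1](=O)[#6] is the SMARTS for an aldehyde: an sp2 carbon with one H, double-bonded to O and single-bonded to carbon.
Exactly one fragment in the molecule meets all constraints, giving 1 match.

1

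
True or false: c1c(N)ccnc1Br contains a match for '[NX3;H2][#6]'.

The pattern [NX3;H2][#6] describes a trivalent nitrogen with two H attached to carbon — a primary amine.
The molecule carries a primary amino group (-NH2), whose atoms satisfy every constraint of the query, so the pattern matches.

True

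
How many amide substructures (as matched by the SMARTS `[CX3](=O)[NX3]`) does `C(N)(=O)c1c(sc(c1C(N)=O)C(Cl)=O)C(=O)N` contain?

3

[CX3](=O)[NX3] is the SMARTS for an amide: a carbonyl carbon bonded to a trivalent nitrogen.
The molecule carries 3 separate instances of a primary amide (-C(=O)NH2) meeting every constraint; each maps to a distinct set of atoms, giving 3 matches.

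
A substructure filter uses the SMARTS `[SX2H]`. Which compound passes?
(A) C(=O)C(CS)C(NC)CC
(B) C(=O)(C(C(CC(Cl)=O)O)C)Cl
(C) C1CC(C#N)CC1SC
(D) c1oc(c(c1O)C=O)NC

A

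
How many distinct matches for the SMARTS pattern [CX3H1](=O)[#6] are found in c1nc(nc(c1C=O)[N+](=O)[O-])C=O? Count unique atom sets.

[CX3H1](=O)[#6] is the SMARTS for an aldehyde: an sp2 carbon with one H, double-bonded to O and single-bonded to carbon.
The molecule carries 2 separate instances of an aldehyde (-CHO) meeting every constraint; each maps to a distinct set of atoms, giving 2 matches.

2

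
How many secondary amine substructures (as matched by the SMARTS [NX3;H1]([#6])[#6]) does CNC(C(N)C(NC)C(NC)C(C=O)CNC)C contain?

[NX3;H1]([#6])[#6] is the SMARTS for a secondary amine: a trivalent nitrogen with one H, bonded to two carbons.
The molecule carries 4 separate instances of an N-methylamino group (-NHCH3) meeting every constraint; each maps to a distinct set of atoms, giving 4 matches.

4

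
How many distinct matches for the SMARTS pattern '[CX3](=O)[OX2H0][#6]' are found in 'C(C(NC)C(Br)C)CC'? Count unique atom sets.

0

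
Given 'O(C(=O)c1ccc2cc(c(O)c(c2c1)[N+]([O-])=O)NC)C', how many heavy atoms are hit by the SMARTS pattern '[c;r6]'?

10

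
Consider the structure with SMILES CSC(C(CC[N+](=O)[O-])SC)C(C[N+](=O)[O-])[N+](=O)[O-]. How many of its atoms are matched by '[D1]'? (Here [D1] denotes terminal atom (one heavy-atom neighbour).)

8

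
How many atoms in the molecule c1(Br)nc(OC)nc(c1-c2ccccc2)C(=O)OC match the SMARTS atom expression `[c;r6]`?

The query [c;r6] means: aromatic carbon that belongs to a six-membered ring.
Check the 19 heavy atoms by environment: 2× n (aromatic, in 6-ring) → no; 10× c (aromatic, in 6-ring) → match; 3× C (acyclic) → no; 3× O (acyclic) → no; 1× Br (acyclic) → no.
That gives 10 matching atoms.

10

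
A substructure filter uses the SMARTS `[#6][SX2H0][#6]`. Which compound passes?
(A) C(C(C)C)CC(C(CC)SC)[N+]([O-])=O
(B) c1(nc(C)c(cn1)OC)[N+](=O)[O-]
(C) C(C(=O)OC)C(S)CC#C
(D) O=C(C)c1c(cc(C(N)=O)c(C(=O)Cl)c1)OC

A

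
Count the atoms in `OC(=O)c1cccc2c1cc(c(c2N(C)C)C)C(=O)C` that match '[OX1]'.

Check the 20 heavy atoms by environment: 10× c (aromatic, X3) → no; 4× C (X4) → no; 1× N (X3) → no; 2× C (X3) → no; 2× O (X1) → match; 1× O (X2) → no.
That gives 2 matching atoms.

2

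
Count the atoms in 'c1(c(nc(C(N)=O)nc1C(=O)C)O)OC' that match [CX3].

2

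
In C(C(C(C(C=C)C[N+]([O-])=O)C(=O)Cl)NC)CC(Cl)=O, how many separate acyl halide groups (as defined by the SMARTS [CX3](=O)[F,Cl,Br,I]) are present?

[CX3](=O)[F,Cl,Br,I] is the SMARTS for an acyl halide: a carbonyl carbon bonded to a halogen.
The molecule carries 2 separate instances of an acyl chloride (-C(=O)Cl) meeting every constraint; each maps to a distinct set of atoms, giving 2 matches.

2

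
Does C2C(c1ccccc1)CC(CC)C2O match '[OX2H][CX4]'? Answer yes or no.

The pattern [OX2H][CX4] describes a hydroxyl oxygen bound to an sp3 (X4) carbon — an aliphatic alcohol.
The molecule carries a hydroxyl group (-OH), whose atoms satisfy every constraint of the query, so the pattern matches.

Yes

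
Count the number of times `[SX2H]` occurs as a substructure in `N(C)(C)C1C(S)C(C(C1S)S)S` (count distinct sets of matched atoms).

[SX2H] is the SMARTS for a thiol: an aliphatic sulfur with two connections, one being H.
The molecule carries 4 separate instances of a thiol (-SH) meeting every constraint; each maps to a distinct set of atoms, giving 4 matches.

4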